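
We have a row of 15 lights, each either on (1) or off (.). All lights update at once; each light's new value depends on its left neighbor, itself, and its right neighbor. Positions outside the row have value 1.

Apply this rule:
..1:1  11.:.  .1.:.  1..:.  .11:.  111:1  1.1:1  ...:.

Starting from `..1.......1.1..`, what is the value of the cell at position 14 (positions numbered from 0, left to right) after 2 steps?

.

step 1: .1.......1.1..1
step 2: 1.......1.1..1.
position 14 holds .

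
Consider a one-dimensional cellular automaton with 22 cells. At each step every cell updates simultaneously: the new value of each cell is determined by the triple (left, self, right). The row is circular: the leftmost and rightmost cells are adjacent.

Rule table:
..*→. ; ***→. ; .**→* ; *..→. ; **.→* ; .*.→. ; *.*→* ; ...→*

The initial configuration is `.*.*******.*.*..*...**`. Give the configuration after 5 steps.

step 1: *.**.....**.*.....*.**
step 2: ****.***.***..***..**.
step 3: *..***.***.*..*.*..***
step 4: *..*.***.**....*...*..
step 5: ....**.****.**...*....

....**.****.**...*....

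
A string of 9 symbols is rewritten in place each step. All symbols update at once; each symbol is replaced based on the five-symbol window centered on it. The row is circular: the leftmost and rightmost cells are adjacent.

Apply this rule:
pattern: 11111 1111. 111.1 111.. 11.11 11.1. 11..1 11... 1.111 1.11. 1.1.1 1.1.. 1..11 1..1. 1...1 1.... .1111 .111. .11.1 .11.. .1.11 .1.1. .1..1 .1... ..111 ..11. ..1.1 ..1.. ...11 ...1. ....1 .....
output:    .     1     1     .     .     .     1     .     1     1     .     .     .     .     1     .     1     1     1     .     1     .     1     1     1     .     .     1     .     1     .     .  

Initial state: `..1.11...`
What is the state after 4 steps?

.1.11....
1.11.....
.11.....1
11.....1.

11.....1.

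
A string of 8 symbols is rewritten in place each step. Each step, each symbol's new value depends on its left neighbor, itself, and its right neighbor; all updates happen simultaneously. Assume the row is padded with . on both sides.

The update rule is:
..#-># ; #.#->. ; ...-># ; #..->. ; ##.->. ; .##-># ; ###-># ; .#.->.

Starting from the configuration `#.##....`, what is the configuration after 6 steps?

..#..###
##..###.
#..###..
..###..#
####..#.
###..#..

###..#..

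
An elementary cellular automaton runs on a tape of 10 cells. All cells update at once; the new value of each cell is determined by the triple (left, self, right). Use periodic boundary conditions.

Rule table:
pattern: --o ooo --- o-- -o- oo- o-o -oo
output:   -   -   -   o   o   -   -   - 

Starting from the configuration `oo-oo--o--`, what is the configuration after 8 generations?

-----o-oo-
-----o---o
o----oo--o
-o-----o--
-oo----oo-
---o-----o
o--oo----o
-o---o----

-o---o----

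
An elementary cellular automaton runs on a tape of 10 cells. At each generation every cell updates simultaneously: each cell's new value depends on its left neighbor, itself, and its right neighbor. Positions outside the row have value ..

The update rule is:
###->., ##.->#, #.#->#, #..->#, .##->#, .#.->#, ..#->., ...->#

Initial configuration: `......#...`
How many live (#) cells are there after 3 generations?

#####.####
#...###..#
###.#.##.#
count of #: 7

7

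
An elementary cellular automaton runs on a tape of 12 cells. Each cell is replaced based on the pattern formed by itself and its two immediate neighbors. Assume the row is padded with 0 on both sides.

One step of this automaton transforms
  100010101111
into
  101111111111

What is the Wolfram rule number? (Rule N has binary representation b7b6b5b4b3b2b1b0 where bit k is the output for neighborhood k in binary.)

position 9: 111 → 1  (bit 7 = 1)
position 11: 110 → 1  (bit 6 = 1)
position 5: 101 → 1  (bit 5 = 1)
position 1: 100 → 0  (bit 4 = 0)
position 8: 011 → 1  (bit 3 = 1)
position 0: 010 → 1  (bit 2 = 1)
position 3: 001 → 1  (bit 1 = 1)
position 2: 000 → 1  (bit 0 = 1)
bits b7..b0 = 11101111 = 239

239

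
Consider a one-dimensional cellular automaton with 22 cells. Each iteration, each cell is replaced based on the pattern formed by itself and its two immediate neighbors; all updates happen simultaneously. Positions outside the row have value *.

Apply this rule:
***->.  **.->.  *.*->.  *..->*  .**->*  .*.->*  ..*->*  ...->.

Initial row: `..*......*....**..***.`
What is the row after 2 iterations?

****....***..**.***...
....*..**..***..*..*.*

....*..**..***..*..*.*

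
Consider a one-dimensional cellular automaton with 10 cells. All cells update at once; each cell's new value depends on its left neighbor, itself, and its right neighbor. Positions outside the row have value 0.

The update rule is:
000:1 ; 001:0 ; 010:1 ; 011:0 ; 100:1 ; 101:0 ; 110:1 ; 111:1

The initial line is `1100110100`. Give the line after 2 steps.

0110010111
0011010011

0011010011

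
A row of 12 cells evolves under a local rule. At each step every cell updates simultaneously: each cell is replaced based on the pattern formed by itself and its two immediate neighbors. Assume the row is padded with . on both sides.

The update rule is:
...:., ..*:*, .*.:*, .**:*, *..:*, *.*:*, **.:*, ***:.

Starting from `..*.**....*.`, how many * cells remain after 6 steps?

step 1: .******..***
step 2: **....****.*
step 3: ***..**..***
step 4: *.********.*
step 5: ***......***
step 6: *.**....**.*
count of *: 6

6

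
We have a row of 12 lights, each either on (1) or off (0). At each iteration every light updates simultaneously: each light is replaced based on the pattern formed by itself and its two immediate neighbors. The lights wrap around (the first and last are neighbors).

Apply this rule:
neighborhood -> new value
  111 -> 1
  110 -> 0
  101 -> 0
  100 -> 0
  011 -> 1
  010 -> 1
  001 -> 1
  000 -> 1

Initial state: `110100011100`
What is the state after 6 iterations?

100101111001
001101110011
011001100110
110011001100
100110011001
001100110011

001100110011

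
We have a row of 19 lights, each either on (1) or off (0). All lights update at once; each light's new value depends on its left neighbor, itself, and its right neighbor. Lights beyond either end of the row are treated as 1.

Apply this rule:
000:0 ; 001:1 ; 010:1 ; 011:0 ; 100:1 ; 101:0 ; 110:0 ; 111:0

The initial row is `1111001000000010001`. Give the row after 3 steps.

0111100111011100110

step 1: 0000111100000111010
step 2: 1001000010001000010
step 3: 0111100111011100110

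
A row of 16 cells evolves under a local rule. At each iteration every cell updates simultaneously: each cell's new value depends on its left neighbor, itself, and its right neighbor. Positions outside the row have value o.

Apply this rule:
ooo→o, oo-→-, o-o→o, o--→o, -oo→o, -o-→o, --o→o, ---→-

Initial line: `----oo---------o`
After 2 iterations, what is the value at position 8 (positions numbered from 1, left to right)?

o

iteration 1: o--oo-o-------oo
iteration 2: -ooo-ooo-----ooo
position 8 holds o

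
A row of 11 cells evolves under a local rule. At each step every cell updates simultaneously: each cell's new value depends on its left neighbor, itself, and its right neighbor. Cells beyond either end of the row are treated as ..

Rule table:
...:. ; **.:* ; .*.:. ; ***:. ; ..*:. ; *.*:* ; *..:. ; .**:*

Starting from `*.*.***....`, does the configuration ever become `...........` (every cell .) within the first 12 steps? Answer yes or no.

step 1: .*.**.*....
step 2: ..****.....
step 3: ..*..*.....
step 4: ...........
all cells are . at step 4

yes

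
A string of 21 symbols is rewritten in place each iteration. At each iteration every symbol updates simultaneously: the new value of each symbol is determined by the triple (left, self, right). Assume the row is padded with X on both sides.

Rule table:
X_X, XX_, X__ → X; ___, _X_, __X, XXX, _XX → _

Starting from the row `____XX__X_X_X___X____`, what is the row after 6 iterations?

_XX_XX____XX__X_X_X__

X____XX__X_X_X___X___
XX____XX__X_X_X___X__
_XX____XX__X_X_X___X_
X_XX____XX__X_X_X___X
XX_XX____XX__X_X_X___
_XX_XX____XX__X_X_X__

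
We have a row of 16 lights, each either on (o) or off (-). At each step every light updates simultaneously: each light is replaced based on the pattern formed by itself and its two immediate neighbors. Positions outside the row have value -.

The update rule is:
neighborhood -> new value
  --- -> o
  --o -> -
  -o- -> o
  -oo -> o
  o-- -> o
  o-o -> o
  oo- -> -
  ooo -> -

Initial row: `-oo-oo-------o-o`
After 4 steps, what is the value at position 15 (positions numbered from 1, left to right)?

-o-oo-oooooo-ooo
-ooo-oo-----oo--
-o--oo-oooo-o-oo
-oo-o-oo---oooo-
position 15 holds o

o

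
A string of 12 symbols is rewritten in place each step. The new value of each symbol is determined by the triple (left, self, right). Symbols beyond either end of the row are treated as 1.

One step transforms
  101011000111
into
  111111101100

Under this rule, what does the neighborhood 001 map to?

1

At position 8 the neighborhood is 001; the next row has 1 there.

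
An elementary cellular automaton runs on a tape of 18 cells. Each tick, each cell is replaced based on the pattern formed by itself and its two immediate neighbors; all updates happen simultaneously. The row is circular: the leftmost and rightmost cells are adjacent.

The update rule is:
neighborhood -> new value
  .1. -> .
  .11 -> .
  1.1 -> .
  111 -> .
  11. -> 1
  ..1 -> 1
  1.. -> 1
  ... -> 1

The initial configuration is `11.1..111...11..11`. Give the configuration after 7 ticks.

.1..11..1111.111..
1.11.111...1...111
1..1...1111.111...
.11.111...1...1111
..1...1111.111...1
11.111...1...1111.
.1...1111.111...1.

.1...1111.111...1.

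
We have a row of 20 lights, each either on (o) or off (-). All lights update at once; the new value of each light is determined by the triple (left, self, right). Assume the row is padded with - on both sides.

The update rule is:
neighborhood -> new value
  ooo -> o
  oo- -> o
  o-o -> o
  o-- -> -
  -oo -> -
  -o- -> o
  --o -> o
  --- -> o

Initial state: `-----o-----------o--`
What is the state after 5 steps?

oooooo-ooooooooooo-o
-oooooo-oooooooooooo
o-oooooo-ooooooooooo
oo-oooooo-oooooooooo
-oo-oooooo-ooooooooo

-oo-oooooo-ooooooooo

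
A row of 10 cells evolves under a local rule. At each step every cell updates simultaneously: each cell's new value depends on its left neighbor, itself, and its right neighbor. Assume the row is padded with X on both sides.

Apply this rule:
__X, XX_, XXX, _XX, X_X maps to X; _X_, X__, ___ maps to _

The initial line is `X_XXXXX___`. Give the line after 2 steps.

step 1: XXXXXXX__X
step 2: XXXXXXX_XX

XXXXXXX_XX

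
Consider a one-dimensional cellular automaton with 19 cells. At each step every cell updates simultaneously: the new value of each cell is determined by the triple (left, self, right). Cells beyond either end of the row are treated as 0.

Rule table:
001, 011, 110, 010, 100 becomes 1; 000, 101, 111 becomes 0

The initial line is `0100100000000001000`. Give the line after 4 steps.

1111100110011010101

1111110000000011100
1000011000000110110
1100111100001110111
1111100110011010101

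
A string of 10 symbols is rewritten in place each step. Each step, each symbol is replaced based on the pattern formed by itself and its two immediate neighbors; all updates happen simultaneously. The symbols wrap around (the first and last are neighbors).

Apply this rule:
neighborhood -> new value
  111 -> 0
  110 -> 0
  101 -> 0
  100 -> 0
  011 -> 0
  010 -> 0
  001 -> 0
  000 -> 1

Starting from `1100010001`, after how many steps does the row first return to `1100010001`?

2

0001000100
1100010001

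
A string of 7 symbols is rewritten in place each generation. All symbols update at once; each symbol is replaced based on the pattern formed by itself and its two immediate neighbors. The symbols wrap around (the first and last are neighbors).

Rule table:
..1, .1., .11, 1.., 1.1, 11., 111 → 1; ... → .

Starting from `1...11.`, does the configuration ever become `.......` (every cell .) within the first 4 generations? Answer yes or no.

generation 1: 11.1111
generation 2: 1111111
generation 3: 1111111  (fixed point — unchanged through generation 4)
generation 4 is 1111111, still not uniform .

no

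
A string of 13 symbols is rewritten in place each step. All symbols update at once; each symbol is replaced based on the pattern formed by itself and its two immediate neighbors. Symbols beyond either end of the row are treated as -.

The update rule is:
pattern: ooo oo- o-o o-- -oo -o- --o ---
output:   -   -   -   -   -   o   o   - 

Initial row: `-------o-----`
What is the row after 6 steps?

------oo-----
-----o-------
----oo-------
---o---------
--oo---------
-o-----------

-o-----------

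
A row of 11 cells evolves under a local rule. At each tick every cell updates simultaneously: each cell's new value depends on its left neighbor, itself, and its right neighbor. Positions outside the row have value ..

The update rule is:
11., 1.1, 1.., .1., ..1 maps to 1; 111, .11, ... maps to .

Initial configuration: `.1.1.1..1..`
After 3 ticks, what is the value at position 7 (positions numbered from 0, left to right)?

1111111111.
.........11
........1.1
position 7 holds .

.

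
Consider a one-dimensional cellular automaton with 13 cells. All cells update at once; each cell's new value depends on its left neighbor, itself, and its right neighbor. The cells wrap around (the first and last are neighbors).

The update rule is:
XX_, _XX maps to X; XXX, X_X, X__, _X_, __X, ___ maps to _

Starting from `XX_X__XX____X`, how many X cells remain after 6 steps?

2

_X____XX____X
______XX_____
______XX_____  (fixed point — unchanged through step 6)
count of X: 2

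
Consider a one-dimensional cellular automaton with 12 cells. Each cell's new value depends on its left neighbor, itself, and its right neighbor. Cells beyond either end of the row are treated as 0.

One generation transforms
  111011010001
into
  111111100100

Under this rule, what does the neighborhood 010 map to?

At position 7 the neighborhood is 010; the next row has 0 there.

0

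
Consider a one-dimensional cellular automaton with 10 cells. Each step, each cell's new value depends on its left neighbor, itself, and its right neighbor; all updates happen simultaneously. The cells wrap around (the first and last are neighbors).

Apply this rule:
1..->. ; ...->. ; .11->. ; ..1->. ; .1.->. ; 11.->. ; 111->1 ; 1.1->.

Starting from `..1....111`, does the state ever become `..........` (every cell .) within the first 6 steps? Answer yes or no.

yes

........1.
..........
all cells are . at step 2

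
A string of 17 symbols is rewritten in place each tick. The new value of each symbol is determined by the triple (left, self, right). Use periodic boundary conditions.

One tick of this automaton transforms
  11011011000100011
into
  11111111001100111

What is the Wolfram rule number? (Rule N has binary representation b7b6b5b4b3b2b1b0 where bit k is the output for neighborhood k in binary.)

position 0: 111 → 1  (bit 7 = 1)
position 1: 110 → 1  (bit 6 = 1)
position 2: 101 → 1  (bit 5 = 1)
position 8: 100 → 0  (bit 4 = 0)
position 3: 011 → 1  (bit 3 = 1)
position 11: 010 → 1  (bit 2 = 1)
position 10: 001 → 1  (bit 1 = 1)
position 9: 000 → 0  (bit 0 = 0)
bits b7..b0 = 11101110 = 238

238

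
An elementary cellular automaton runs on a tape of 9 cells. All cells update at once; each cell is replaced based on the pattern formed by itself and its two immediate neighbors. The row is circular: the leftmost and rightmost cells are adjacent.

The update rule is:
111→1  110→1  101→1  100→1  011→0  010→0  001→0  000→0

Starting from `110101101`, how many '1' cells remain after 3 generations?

6

111010110
011101011
101110101
count of 1: 6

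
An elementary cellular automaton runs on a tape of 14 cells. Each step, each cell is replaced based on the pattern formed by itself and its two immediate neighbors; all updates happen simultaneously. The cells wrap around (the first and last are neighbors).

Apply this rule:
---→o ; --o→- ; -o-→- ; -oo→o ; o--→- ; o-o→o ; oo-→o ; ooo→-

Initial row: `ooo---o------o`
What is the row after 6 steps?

-o-oo-o---oo-o

step 1: --o-o---oooo-o
step 2: ---o--o-o--oo-
step 3: oo-----o---oo-
step 4: oo-ooo---o-ooo
step 5: -ooo-o-o--oo--
step 6: -o-oo-o---oo-o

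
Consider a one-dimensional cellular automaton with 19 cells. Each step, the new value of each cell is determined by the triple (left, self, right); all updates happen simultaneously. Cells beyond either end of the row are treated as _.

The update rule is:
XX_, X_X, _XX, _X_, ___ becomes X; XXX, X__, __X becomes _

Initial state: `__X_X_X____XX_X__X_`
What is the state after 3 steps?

X_XXXXX_XX_XXXX__X_
XXX___XXXXXX__X__X_
X_X_X_X____X__X__X_

X_X_X_X____X__X__X_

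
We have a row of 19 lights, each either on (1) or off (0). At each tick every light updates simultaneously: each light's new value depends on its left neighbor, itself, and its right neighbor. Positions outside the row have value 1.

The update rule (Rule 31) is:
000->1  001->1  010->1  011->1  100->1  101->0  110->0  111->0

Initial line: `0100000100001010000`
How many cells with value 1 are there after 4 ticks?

0111111111111011111
0100000000000010000
0111111111111111111
0100000000000000000
count of 1: 1

1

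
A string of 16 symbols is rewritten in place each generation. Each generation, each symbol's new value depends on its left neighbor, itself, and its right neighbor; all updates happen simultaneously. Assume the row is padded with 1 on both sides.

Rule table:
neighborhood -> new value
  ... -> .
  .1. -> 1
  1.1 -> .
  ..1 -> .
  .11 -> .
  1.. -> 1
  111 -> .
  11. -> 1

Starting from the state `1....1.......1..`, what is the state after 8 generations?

1..11..11...1.1.

11...11......11.
.11...11......1.
..11...11.....1.
1..11...11....1.
11..11...11...1.
.11..11...11..1.
..11..11...11.1.
1..11..11...1.1.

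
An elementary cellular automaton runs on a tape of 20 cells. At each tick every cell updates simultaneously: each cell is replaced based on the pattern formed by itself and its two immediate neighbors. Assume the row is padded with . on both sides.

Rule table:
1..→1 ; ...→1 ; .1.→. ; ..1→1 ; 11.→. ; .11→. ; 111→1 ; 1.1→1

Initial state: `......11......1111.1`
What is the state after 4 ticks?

.1..1.11.1..1.1..1.1

111111..111111.11.1.
.1111.11.1111.1..1.1
1.11.1..1.11.1.11.1.
.1..1.11.1..1.1..1.1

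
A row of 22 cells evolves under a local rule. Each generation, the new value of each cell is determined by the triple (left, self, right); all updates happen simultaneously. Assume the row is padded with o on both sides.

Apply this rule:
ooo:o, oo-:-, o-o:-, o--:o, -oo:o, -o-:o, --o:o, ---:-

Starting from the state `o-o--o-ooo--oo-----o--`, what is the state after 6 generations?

generation 1: --oooo-oo-ooo-o---oooo
generation 2: ooooo--o--oo--oo-ooooo
generation 3: oooo-oooooo-ooo--ooooo
generation 4: ooo--ooooo--oo-ooooooo
generation 5: oo-oooooo-ooo--ooooooo
generation 6: o--ooooo--oo-ooooooooo

o--ooooo--oo-ooooooooo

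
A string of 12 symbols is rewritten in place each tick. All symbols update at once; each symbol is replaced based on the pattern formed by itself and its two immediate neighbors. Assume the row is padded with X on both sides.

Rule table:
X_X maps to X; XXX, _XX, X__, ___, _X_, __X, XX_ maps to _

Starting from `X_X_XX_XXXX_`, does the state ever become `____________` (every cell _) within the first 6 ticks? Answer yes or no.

_X_X__X____X
X_X_________
_X__________
X___________
____________
all cells are _ at tick 5

yes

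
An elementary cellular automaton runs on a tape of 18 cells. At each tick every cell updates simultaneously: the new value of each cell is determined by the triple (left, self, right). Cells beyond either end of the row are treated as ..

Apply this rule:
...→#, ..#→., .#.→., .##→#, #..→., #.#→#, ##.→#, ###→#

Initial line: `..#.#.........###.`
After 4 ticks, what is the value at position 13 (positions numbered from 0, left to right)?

#

tick 1: #..#..#######.###.
tick 2: ......###########.
tick 3: #####.###########.
tick 4: #################.
position 13 holds #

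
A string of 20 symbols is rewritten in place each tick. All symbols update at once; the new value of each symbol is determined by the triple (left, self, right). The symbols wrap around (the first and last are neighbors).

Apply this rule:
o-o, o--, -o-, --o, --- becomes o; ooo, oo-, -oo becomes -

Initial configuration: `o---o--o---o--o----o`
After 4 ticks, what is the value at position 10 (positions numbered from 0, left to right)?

-oooooooooooooooooo-
o------------------o
-oooooooooooooooooo-  (repeats tick 1; period 2)
tick 4: o------------------o
position 10 holds -

-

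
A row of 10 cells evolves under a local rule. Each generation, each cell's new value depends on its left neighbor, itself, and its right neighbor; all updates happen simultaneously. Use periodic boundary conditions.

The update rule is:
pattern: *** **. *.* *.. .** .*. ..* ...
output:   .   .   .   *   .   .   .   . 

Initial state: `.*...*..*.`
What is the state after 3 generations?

.*..*...*.

generation 1: ..*...*..*
generation 2: *..*...*..
generation 3: .*..*...*.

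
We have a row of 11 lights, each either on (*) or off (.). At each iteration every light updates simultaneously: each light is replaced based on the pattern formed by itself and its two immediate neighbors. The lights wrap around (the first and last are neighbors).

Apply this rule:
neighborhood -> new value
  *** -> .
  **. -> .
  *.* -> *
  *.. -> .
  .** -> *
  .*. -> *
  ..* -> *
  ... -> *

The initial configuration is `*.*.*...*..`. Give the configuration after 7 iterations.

iteration 1: *****.***.*
iteration 2: .....**..**
iteration 3: .*****..**.
iteration 4: **.....**..
iteration 5: *..*****..*
iteration 6: ..**.....**
iteration 7: .**..*****.

.**..*****.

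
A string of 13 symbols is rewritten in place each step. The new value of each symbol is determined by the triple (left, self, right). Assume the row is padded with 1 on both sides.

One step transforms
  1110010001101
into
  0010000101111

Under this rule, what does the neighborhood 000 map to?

At position 7 the neighborhood is 000; the next row has 1 there.

1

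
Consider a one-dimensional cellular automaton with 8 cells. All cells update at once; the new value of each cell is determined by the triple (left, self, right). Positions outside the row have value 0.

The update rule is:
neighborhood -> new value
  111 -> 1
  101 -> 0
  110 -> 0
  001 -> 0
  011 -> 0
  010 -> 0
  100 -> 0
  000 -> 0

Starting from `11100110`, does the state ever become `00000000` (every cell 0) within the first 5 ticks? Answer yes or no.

yes

tick 1: 01000000
tick 2: 00000000
all cells are 0 at tick 2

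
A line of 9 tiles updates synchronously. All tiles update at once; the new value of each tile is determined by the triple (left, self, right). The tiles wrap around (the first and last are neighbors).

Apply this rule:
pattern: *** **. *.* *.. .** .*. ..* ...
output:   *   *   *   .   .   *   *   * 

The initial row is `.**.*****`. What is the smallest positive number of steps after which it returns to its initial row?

step 1: *.**.****
step 2: **.**.***
step 3: ***.**.**
step 4: ****.**.*
step 5: *****.**.
step 6: .*****.**
step 7: *.*****.*
step 8: **.*****.
step 9: .**.*****

9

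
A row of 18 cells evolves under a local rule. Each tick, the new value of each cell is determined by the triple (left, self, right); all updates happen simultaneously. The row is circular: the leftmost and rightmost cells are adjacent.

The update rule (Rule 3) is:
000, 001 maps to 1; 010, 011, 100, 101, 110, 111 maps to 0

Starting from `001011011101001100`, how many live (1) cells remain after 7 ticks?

4

110000000000010001
000111111111100110
111000000000001000
000011111111110011
011100000000000100
100001111111111001
001110000000000010
count of 1: 4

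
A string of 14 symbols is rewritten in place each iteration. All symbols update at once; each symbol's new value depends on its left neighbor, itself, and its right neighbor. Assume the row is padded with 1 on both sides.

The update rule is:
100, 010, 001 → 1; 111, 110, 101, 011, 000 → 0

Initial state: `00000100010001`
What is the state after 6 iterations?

00000001100000

10001110111010
01010000000010
01011000000110
01000100001000
01101110011101
00000001100000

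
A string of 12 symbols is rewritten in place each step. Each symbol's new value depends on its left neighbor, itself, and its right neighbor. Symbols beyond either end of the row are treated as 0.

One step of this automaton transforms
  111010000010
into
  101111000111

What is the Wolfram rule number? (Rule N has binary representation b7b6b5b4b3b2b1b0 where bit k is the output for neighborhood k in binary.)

126

position 1: 111 → 0  (bit 7 = 0)
position 2: 110 → 1  (bit 6 = 1)
position 3: 101 → 1  (bit 5 = 1)
position 5: 100 → 1  (bit 4 = 1)
position 0: 011 → 1  (bit 3 = 1)
position 4: 010 → 1  (bit 2 = 1)
position 9: 001 → 1  (bit 1 = 1)
position 6: 000 → 0  (bit 0 = 0)
bits b7..b0 = 01111110 = 126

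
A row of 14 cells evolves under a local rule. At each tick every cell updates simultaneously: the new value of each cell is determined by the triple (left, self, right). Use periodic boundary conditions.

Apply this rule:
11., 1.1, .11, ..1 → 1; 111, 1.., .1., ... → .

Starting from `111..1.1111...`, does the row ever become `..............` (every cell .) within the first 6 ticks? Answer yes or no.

no

1.1.1.11..1..1
11.1.111.1..11
.11.11.11..11.
111111111.111.
1.......111.11
1......11.111.
tick 6 is 1......11.111., still not uniform .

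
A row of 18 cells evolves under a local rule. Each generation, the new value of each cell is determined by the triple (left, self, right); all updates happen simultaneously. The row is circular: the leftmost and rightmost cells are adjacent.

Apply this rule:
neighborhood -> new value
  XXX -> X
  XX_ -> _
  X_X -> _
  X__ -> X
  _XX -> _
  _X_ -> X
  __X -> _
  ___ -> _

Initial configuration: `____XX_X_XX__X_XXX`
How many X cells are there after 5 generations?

X______X___X_X__X_
XX_____XX__X_XX_X_
__X______X_X____X_
__XX_____X_XX___XX
X___X____X___X____
count of X: 4

4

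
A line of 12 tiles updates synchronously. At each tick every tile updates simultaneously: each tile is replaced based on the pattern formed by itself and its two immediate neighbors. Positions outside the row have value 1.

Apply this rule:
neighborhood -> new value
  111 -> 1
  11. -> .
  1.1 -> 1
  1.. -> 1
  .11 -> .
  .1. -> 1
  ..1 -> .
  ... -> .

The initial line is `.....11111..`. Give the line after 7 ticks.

1.....111.1.
.1.....1.111
111....11.11
11.1.....1.1
1.111....11.
.1.1.1.....1
1111111.....

1111111.....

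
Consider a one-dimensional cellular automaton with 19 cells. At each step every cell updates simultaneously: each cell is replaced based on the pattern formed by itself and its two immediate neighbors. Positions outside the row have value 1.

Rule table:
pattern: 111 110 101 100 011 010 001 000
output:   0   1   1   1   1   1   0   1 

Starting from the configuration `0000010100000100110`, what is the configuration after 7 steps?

step 1: 1111011111110110111
step 2: 0001110000011111100
step 3: 1101011111010000110
step 4: 0111110001111110111
step 5: 1100011101000011100
step 6: 0111010111111010110
step 7: 1101111100001111111

1101111100001111111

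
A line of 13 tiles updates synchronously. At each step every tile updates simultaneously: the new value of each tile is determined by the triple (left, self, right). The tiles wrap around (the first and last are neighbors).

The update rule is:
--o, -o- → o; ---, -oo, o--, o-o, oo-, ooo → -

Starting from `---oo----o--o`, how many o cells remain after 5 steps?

step 1: --o-----oo-oo
step 2: -oo----o-----
step 3: o-----oo-----
step 4: o----o------o
step 5: ----oo-----o-
count of o: 3

3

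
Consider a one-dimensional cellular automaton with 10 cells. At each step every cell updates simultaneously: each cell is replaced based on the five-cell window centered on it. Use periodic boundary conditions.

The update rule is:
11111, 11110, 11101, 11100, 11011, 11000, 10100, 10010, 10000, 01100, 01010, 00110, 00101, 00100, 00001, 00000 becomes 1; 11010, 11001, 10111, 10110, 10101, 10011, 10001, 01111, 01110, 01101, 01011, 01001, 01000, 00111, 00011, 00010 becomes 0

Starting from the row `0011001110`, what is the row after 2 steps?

0011000011
0011111011

0011111011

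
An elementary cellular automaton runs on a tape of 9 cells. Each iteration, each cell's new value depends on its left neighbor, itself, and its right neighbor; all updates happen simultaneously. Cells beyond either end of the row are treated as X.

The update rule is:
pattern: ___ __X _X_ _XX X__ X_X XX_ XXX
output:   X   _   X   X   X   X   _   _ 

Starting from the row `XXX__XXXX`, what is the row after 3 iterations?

iteration 1: ___X_X___
iteration 2: XX_XXXXX_
iteration 3: __XX____X

__XX____X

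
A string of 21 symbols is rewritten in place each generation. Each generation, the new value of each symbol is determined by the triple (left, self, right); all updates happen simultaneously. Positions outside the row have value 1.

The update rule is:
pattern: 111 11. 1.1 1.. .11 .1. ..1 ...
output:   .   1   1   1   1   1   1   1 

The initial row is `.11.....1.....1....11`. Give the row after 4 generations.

...................11

11111111111111111111.
...................11
11111111111111111111.  (repeats generation 1; period 2)
generation 4: ...................11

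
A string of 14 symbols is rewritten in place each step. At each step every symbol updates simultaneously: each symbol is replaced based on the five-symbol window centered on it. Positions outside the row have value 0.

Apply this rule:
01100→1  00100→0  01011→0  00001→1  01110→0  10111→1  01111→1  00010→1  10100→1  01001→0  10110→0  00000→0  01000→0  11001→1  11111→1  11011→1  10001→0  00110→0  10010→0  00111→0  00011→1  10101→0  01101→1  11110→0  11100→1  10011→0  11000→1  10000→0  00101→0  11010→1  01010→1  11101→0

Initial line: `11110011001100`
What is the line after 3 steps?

01011001100110
10001100110011
00010110011001

00010110011001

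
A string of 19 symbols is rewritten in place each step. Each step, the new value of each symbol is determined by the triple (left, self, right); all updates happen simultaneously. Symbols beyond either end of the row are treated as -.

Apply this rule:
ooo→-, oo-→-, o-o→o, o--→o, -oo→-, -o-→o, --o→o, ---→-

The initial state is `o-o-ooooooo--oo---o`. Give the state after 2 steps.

----o-----o--oooo--

step 1: oooo-------oo--o-oo
step 2: ----o-----o--oooo--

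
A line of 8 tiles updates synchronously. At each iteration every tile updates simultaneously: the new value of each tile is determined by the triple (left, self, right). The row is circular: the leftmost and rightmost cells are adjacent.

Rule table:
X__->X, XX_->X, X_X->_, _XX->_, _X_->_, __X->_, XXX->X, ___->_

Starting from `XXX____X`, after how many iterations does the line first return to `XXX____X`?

8

XXXX____
_XXXX___
__XXXX__
___XXXX_
____XXXX
X____XXX
XX____XX
XXX____X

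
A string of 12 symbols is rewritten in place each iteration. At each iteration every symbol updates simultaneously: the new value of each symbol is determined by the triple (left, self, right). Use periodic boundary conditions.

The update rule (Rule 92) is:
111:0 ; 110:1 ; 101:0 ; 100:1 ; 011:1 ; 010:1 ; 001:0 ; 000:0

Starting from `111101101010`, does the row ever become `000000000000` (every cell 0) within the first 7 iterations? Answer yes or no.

100101101010
110101101010
110101101010  (fixed point — unchanged through iteration 7)
iteration 7 is 110101101010, still not uniform 0

no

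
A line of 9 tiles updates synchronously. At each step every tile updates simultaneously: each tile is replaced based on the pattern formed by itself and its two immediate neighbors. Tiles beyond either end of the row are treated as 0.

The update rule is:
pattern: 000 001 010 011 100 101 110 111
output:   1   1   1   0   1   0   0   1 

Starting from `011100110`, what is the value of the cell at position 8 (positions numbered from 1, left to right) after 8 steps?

101011001
101000111
101111010
100110011
111001100
010110011
110001100
001110011
position 8 holds 1

1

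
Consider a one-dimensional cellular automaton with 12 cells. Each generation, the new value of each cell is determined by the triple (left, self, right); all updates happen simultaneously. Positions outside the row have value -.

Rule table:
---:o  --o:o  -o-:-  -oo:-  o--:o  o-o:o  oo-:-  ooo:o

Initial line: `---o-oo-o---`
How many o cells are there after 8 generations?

generation 1: ooo-o--o-ooo
generation 2: -o-o-oo-o-o-
generation 3: o-o-o--o-o-o
generation 4: -o-o-oo-o-o-  (repeats generation 2; period 2)
generation 8: -o-o-oo-o-o-
count of o: 6

6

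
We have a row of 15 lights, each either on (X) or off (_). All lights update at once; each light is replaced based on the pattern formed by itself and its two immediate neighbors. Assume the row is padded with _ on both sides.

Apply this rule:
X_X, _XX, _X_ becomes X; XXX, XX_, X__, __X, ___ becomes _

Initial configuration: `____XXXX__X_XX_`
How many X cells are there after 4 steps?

step 1: ____X_____XXX__
step 2: ____X_____X____
step 3: ____X_____X____  (fixed point — unchanged through step 4)
count of X: 2

2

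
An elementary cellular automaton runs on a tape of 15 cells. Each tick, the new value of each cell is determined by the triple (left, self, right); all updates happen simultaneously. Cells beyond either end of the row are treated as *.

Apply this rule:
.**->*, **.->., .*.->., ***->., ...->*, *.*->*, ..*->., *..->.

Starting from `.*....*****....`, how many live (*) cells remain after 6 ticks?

6

tick 1: *..**.*.....**.
tick 2: ...*.*..***.*.*
tick 3: .*..*...*..*.**
tick 4: *.....*.....**.
tick 5: ..***...***.*.*
tick 6: ..*...*.*..*.**
count of *: 6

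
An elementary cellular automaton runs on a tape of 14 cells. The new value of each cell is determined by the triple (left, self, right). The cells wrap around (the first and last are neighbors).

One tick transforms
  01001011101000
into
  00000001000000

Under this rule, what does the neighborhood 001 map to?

At position 0 the neighborhood is 001; the next row has 0 there.

0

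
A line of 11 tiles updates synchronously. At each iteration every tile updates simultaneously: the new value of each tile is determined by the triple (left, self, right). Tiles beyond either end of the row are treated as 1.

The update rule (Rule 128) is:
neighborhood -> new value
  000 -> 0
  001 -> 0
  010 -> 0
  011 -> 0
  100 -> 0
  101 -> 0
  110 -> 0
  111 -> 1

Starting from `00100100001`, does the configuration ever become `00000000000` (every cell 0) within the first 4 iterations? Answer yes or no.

iteration 1: 00000000000
all cells are 0 at iteration 1

yes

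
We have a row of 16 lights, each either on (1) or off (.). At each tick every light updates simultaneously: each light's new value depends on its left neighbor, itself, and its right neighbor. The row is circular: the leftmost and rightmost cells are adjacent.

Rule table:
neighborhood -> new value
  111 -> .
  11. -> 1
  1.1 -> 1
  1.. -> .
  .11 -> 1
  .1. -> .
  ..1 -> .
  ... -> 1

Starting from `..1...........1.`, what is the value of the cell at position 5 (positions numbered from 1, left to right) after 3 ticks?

1...111111111...
..1.1.......1.1.
1..1..11111..1..
position 5 holds .

.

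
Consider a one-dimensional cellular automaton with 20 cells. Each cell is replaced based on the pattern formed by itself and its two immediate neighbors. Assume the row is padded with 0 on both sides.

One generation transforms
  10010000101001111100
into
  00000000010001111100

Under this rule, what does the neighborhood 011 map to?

At position 13 the neighborhood is 011; the next row has 1 there.

1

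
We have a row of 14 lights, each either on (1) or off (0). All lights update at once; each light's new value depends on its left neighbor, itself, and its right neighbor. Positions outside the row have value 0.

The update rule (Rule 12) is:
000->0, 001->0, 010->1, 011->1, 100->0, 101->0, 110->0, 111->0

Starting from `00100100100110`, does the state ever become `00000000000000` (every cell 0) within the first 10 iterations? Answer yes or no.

no

00100100100100
00100100100100  (fixed point — unchanged through iteration 10)
iteration 10 is 00100100100100, still not uniform 0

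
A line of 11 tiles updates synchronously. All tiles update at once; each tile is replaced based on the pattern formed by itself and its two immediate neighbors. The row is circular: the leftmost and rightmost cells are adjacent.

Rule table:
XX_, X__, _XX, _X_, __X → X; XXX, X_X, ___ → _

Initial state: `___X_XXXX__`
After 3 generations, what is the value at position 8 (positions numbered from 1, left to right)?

_

__XX_X__XX_
_XXX_XXXXXX
_X_X_X____X
position 8 holds _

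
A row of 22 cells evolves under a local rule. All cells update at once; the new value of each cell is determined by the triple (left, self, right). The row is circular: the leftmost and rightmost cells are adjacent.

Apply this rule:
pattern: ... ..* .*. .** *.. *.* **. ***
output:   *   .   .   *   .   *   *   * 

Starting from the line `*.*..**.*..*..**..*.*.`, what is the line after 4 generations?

.**.*************.**..

generation 1: .*...***......**...*.*
generation 2: *..*.***.****.**.*..*.
generation 3: ....*************....*
generation 4: .**.*************.**..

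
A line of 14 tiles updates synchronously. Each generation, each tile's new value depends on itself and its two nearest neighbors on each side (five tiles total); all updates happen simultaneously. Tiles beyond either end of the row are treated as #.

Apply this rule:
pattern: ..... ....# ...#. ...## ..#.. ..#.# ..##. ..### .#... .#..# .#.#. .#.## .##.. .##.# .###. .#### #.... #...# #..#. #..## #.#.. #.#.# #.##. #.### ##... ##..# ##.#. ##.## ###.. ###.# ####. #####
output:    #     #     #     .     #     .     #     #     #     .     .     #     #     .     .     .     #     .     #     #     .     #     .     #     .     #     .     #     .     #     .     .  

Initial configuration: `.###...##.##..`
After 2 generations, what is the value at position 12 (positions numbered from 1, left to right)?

#

generation 1: ##.....#.#.###
generation 2: ...####..###..
position 12 holds #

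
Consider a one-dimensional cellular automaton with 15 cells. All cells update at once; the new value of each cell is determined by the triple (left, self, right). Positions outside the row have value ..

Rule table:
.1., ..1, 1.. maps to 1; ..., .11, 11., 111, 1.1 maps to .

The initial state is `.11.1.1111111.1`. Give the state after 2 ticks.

11.111.......11

1...1.........1
11.111.......11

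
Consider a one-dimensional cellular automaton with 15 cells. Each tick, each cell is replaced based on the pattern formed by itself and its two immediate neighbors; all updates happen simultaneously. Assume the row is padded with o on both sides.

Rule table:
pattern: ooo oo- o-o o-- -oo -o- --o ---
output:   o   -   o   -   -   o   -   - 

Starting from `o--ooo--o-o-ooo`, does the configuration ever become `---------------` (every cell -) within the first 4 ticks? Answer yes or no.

----o---oooo-oo
----o----oo-o-o
----o------ooo-
----o-------o-o
tick 4 is ----o-------o-o, still not uniform -

no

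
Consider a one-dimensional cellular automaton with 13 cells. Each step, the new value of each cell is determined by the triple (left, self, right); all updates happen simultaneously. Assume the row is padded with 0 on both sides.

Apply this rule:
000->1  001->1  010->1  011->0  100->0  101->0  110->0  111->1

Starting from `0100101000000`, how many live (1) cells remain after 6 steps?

1101101011111
0000001001110
1111111010100
0111110010101
1011100110101
1001001000101
count of 1: 5

5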